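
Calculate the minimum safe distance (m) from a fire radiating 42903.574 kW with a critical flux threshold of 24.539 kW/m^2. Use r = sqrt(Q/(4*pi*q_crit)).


4*pi*q_crit = 308.37
Q/(4*pi*q_crit) = 139.13
r = sqrt(139.13) = 11.795 m

11.795 m


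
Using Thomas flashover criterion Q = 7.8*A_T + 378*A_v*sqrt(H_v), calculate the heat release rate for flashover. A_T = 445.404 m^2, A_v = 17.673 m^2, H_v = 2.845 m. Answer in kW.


7.8*A_T = 3474.2
sqrt(H_v) = 1.6867
378*A_v*sqrt(H_v) = 11268
Q = 3474.2 + 11268 = 14742 kW

14742 kW


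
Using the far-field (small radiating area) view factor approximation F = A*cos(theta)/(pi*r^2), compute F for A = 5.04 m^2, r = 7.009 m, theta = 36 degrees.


cos(36 deg) = 0.80902
pi*r^2 = 154.33
F = 5.04 * 0.80902 / 154.33 = 0.026420

0.026420


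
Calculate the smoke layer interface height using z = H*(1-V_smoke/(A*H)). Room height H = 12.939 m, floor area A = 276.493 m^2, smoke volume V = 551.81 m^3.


V/(A*H) = 0.15424
1 - 0.15424 = 0.84576
z = 12.939 * 0.84576 = 10.943 m

10.943 m


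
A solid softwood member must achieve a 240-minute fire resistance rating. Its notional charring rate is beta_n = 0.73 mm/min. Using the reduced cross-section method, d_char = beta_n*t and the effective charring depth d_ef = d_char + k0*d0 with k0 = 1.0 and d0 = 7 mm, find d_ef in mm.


d_char = 0.73 * 240 = 175.2 mm
d_ef = 175.2 + 1.0*7 = 182.2 mm

182.2 mm


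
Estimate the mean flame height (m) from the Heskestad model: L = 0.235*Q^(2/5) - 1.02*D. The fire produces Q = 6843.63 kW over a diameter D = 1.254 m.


Q^(2/5) = 34.207
0.235 * Q^(2/5) = 8.0386
1.02 * D = 1.2791
L = 6.7596 m

6.7596 m


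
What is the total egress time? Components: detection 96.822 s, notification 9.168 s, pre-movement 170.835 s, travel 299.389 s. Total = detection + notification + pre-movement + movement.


Total = 96.822 + 9.168 + 170.835 + 299.389 = 576.214 s

576.214 s


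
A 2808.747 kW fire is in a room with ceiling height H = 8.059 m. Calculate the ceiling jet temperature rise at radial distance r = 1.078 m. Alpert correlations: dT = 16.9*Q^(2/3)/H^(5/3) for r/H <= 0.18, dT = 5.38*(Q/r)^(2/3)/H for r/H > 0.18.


r/H = 1.078 / 8.059 = 0.13376
r/H <= 0.18, so dT = 16.9*Q^(2/3)/H^(5/3)
Q^(2/3) = 199.07
H^(5/3) = 32.394
dT = 16.9 * 199.07 / 32.394 = 103.85 K

103.85 K


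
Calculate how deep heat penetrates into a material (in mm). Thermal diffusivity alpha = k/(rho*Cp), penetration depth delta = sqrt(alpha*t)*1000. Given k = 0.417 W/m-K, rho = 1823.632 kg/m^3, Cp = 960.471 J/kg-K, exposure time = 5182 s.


alpha = 0.417 / (1823.632 * 960.471) = 2.3808e-07 m^2/s
alpha * t = 0.0012337
delta = sqrt(0.0012337) * 1000 = 35.124 mm

35.124 mm


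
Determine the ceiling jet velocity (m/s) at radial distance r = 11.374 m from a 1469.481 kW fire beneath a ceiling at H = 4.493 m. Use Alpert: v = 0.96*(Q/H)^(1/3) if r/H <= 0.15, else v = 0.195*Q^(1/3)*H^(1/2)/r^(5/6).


r/H = 11.374 / 4.493 = 2.5315
r/H > 0.15, so v = 0.195*Q^(1/3)*H^(1/2)/r^(5/6)
Q^(1/3) = 11.369
H^(1/2) = 2.1197
r^(5/6) = 7.5845
v = 0.195 * 11.369 * 2.1197 / 7.5845 = 0.61958 m/s

0.61958 m/s


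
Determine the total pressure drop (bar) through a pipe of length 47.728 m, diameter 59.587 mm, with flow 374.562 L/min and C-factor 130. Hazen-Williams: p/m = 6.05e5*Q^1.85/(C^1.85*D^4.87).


Q^1.85 = 57679
C^1.85 = 8143.2
D^4.87 = 4.4156e+08
p/m = 0.0097049 bar/m
p_total = 0.0097049 * 47.728 = 0.46320 bar

0.46320 bar


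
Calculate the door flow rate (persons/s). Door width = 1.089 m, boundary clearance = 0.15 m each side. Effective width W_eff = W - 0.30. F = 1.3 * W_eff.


W_eff = 1.089 - 0.30 = 0.789 m
F = 1.3 * 0.789 = 1.0257 persons/s

1.0257 persons/s


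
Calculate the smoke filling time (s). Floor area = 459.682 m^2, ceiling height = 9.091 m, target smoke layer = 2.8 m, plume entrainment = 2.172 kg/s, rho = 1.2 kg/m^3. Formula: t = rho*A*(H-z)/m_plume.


H - z = 6.291 m
t = 1.2 * 459.682 * 6.291 / 2.172 = 1597.7 s

1597.7 s


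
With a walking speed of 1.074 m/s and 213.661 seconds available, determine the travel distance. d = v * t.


d = 1.074 * 213.661 = 229.47 m

229.47 m


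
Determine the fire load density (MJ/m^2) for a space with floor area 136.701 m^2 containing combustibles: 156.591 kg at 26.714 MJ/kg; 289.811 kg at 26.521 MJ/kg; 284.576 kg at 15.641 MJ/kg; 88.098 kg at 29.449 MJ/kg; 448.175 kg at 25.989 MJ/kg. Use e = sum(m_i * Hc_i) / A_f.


Total energy = 156.591*26.714 + 289.811*26.521 + 284.576*15.641 + 88.098*29.449 + 448.175*25.989
= 4183.172 + 7686.078 + 4451.053 + 2594.398 + 11647.62
= 30562.32 MJ
e = 30562.32 / 136.701 = 223.57 MJ/m^2

223.57 MJ/m^2


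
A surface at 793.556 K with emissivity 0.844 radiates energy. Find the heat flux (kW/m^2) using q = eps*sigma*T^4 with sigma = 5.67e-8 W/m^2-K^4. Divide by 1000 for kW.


T^4 = 3.9656e+11
q = 0.844 * 5.67e-8 * 3.9656e+11 / 1000 = 18.977 kW/m^2

18.977 kW/m^2


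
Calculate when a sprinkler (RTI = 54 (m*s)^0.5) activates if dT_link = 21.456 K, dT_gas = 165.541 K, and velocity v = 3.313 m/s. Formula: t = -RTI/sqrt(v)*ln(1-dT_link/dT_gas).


dT_link/dT_gas = 0.12961
ln(1 - 0.12961) = -0.13882
t = -54 / sqrt(3.313) * -0.13882 = 4.1183 s

4.1183 s


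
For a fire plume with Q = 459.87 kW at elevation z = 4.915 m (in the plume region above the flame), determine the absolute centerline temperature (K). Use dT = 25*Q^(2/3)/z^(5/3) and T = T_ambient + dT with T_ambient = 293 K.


Q^(2/3) = 59.579
z^(5/3) = 14.208
dT = 25 * 59.579 / 14.208 = 104.83 K
T = 293 + 104.83 = 397.83 K

397.83 K


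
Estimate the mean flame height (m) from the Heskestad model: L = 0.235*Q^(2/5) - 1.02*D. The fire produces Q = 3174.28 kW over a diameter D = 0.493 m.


Q^(2/5) = 25.157
0.235 * Q^(2/5) = 5.9119
1.02 * D = 0.50286
L = 5.4090 m

5.4090 m


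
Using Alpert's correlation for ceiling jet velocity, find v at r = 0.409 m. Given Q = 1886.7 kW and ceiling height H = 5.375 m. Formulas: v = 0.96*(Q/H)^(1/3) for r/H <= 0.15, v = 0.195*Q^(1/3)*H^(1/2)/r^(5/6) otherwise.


r/H = 0.409 / 5.375 = 0.076093
r/H <= 0.15, so v = 0.96*(Q/H)^(1/3)
Q/H = 351.01
(Q/H)^(1/3) = 7.0541
v = 0.96 * 7.0541 = 6.7719 m/s

6.7719 m/s


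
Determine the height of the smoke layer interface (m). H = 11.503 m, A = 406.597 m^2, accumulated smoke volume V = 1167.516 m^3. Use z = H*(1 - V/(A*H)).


V/(A*H) = 0.24962
1 - 0.24962 = 0.75038
z = 11.503 * 0.75038 = 8.6316 m

8.6316 m


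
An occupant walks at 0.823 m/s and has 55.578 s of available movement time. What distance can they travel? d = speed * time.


d = 0.823 * 55.578 = 45.741 m

45.741 m


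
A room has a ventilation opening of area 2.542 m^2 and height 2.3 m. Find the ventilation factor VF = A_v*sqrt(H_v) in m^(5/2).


sqrt(H_v) = 1.5166
VF = 2.542 * 1.5166 = 3.8551 m^(5/2)

3.8551 m^(5/2)


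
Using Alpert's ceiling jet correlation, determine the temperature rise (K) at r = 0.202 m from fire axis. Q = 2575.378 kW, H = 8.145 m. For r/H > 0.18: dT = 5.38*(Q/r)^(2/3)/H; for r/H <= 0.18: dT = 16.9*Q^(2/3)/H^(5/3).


r/H = 0.202 / 8.145 = 0.024800
r/H <= 0.18, so dT = 16.9*Q^(2/3)/H^(5/3)
Q^(2/3) = 187.89
H^(5/3) = 32.972
dT = 16.9 * 187.89 / 32.972 = 96.301 K

96.301 K


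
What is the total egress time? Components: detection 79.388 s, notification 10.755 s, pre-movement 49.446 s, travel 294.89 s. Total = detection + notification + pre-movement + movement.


Total = 79.388 + 10.755 + 49.446 + 294.89 = 434.479 s

434.479 s


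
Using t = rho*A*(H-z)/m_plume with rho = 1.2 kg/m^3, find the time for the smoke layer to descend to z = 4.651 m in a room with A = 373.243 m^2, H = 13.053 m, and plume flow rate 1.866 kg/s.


H - z = 8.402 m
t = 1.2 * 373.243 * 8.402 / 1.866 = 2016.7 s

2016.7 s


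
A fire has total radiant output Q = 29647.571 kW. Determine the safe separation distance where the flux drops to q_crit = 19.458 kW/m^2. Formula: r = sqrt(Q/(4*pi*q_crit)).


4*pi*q_crit = 244.52
Q/(4*pi*q_crit) = 121.25
r = sqrt(121.25) = 11.011 m

11.011 m


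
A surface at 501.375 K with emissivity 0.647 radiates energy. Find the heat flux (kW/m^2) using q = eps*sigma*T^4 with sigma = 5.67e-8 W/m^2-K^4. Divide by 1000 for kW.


T^4 = 6.3190e+10
q = 0.647 * 5.67e-8 * 6.3190e+10 / 1000 = 2.3181 kW/m^2

2.3181 kW/m^2


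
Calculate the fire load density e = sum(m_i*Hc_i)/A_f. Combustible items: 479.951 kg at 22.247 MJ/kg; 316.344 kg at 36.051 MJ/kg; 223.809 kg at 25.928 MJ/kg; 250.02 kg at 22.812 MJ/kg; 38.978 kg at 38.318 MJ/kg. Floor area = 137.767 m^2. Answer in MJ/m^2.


Total energy = 479.951*22.247 + 316.344*36.051 + 223.809*25.928 + 250.02*22.812 + 38.978*38.318
= 10677.47 + 11404.52 + 5802.920 + 5703.456 + 1493.559
= 35081.92 MJ
e = 35081.92 / 137.767 = 254.65 MJ/m^2

254.65 MJ/m^2


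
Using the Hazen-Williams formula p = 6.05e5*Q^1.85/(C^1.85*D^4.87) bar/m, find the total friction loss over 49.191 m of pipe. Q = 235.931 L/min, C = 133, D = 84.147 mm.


Q^1.85 = 24527
C^1.85 = 8494.3
D^4.87 = 2.3710e+09
p/m = 0.00073679 bar/m
p_total = 0.00073679 * 49.191 = 0.036243 bar

0.036243 bar


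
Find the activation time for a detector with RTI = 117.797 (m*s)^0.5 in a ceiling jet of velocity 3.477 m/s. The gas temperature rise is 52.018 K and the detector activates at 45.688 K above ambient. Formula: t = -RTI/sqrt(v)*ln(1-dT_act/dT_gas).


dT_act/dT_gas = 0.87831
ln(1 - 0.87831) = -2.1063
t = -117.797 / sqrt(3.477) * -2.1063 = 133.06 s

133.06 s


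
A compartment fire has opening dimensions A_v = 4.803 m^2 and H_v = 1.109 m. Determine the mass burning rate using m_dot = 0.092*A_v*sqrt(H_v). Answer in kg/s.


sqrt(H_v) = 1.0531
m_dot = 0.092 * 4.803 * 1.0531 = 0.46534 kg/s

0.46534 kg/s


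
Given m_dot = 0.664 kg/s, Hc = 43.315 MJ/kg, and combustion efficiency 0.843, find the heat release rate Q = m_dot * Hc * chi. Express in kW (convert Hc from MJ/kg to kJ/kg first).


Hc = 43.315 MJ/kg = 43.315 * 1000 kJ/kg = 43315 kJ/kg
Q = 0.664 kg/s * 43315 kJ/kg * 0.843 = 24246 kW

24246 kW


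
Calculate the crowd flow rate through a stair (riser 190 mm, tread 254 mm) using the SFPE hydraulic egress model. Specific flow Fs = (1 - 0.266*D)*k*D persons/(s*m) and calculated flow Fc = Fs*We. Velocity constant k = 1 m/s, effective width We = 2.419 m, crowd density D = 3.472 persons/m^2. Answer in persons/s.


1 - 0.266*D = 1 - 0.266*3.472 = 0.076448
Fs = 0.076448 * 1 * 3.472 = 0.26543 persons/(s*m)
Fc = 0.26543 * 2.419 = 0.64207 persons/s

0.64207 persons/s


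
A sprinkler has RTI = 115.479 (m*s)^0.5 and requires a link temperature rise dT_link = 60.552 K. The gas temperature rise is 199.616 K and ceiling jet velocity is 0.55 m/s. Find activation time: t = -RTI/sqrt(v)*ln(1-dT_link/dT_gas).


dT_link/dT_gas = 0.30334
ln(1 - 0.30334) = -0.36146
t = -115.479 / sqrt(0.55) * -0.36146 = 56.284 s

56.284 s


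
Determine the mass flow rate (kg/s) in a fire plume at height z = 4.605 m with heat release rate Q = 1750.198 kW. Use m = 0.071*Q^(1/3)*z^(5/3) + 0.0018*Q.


Q^(1/3) = 12.051
z^(5/3) = 12.746
First term = 0.071 * 12.051 * 12.746 = 10.906
Second term = 0.0018 * 1750.198 = 3.1504
m = 14.056 kg/s

14.056 kg/s


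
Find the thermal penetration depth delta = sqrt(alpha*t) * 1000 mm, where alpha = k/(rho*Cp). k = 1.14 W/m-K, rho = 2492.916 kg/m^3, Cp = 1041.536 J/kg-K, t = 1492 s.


alpha = 1.14 / (2492.916 * 1041.536) = 4.3906e-07 m^2/s
alpha * t = 0.00065508
delta = sqrt(0.00065508) * 1000 = 25.594 mm

25.594 mm


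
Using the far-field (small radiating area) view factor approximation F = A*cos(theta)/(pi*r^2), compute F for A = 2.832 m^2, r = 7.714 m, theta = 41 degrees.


cos(41 deg) = 0.75471
pi*r^2 = 186.94
F = 2.832 * 0.75471 / 186.94 = 0.011433

0.011433


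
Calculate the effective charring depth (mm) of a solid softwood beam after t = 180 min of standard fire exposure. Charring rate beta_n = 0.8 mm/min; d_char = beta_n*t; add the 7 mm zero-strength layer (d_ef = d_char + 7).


d_char = 0.8 * 180 = 144 mm
d_ef = 144 + 1.0*7 = 151 mm

151 mm


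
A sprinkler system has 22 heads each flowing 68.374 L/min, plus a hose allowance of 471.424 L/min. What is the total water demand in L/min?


Sprinkler demand = 22 * 68.374 = 1504.228 L/min
Total = 1504.228 + 471.424 = 1975.652 L/min

1975.652 L/min


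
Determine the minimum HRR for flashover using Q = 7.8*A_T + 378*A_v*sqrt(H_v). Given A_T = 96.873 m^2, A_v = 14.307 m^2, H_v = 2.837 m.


7.8*A_T = 755.61
sqrt(H_v) = 1.6843
378*A_v*sqrt(H_v) = 9109.0
Q = 755.61 + 9109.0 = 9864.6 kW

9864.6 kW


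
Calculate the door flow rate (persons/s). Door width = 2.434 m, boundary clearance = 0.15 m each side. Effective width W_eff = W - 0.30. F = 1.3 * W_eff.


W_eff = 2.434 - 0.30 = 2.134 m
F = 1.3 * 2.134 = 2.7742 persons/s

2.7742 persons/s


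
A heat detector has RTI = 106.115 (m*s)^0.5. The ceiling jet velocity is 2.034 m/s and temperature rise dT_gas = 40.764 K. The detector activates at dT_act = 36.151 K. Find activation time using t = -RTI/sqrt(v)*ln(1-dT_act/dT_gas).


dT_act/dT_gas = 0.88684
ln(1 - 0.88684) = -2.1789
t = -106.115 / sqrt(2.034) * -2.1789 = 162.12 s

162.12 s


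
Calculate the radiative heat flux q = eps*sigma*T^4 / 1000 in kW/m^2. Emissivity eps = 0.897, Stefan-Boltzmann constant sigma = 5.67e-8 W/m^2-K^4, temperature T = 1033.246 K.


T^4 = 1.1398e+12
q = 0.897 * 5.67e-8 * 1.1398e+12 / 1000 = 57.968 kW/m^2

57.968 kW/m^2


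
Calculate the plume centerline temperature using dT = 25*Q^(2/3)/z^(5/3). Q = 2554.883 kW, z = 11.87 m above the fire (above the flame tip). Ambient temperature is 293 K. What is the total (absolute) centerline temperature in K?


Q^(2/3) = 186.89
z^(5/3) = 61.766
dT = 25 * 186.89 / 61.766 = 75.643 K
T = 293 + 75.643 = 368.64 K

368.64 K


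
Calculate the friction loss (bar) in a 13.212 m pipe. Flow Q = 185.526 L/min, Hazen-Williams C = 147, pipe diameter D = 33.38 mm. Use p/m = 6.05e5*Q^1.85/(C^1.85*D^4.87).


Q^1.85 = 15723
C^1.85 = 10222
D^4.87 = 2.6265e+07
p/m = 0.035431 bar/m
p_total = 0.035431 * 13.212 = 0.46812 bar

0.46812 bar


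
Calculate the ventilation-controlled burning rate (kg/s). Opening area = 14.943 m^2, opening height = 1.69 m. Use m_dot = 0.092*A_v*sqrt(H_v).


sqrt(H_v) = 1.3
m_dot = 0.092 * 14.943 * 1.3 = 1.7872 kg/s

1.7872 kg/s


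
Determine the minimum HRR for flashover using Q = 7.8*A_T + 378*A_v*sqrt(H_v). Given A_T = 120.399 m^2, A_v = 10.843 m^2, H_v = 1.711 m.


7.8*A_T = 939.11
sqrt(H_v) = 1.3081
378*A_v*sqrt(H_v) = 5361.3
Q = 939.11 + 5361.3 = 6300.4 kW

6300.4 kW


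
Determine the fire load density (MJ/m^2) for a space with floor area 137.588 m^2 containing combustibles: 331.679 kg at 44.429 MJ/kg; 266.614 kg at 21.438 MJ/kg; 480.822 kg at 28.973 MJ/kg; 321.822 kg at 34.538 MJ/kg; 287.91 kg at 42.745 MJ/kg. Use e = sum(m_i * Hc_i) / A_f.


Total energy = 331.679*44.429 + 266.614*21.438 + 480.822*28.973 + 321.822*34.538 + 287.91*42.745
= 14736.17 + 5715.671 + 13930.86 + 11115.09 + 12306.71
= 57804.49 MJ
e = 57804.49 / 137.588 = 420.13 MJ/m^2

420.13 MJ/m^2


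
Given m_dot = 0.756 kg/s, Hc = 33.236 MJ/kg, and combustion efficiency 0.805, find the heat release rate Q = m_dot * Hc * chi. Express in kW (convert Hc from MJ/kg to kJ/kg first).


Hc = 33.236 MJ/kg = 33.236 * 1000 kJ/kg = 33236 kJ/kg
Q = 0.756 kg/s * 33236 kJ/kg * 0.805 = 20227 kW

20227 kW


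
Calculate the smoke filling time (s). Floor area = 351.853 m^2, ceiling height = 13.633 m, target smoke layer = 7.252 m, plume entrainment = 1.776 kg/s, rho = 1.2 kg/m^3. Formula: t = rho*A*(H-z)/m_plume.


H - z = 6.381 m
t = 1.2 * 351.853 * 6.381 / 1.776 = 1517.0 s

1517.0 s


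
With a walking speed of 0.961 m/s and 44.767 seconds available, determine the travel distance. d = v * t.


d = 0.961 * 44.767 = 43.021 m

43.021 m


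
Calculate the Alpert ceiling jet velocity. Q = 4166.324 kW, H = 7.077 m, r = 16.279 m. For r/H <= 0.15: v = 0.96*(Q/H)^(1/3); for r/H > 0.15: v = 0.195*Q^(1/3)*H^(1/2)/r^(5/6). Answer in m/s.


r/H = 16.279 / 7.077 = 2.3003
r/H > 0.15, so v = 0.195*Q^(1/3)*H^(1/2)/r^(5/6)
Q^(1/3) = 16.091
H^(1/2) = 2.6603
r^(5/6) = 10.226
v = 0.195 * 16.091 * 2.6603 / 10.226 = 0.81631 m/s

0.81631 m/s


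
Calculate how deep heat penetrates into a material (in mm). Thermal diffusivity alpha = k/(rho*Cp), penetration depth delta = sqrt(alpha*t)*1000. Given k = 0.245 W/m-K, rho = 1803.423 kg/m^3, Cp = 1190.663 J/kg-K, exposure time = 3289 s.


alpha = 0.245 / (1803.423 * 1190.663) = 1.1410e-07 m^2/s
alpha * t = 0.00037527
delta = sqrt(0.00037527) * 1000 = 19.372 mm

19.372 mm


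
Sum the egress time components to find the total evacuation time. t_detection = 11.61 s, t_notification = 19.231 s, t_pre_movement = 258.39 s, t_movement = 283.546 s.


Total = 11.61 + 19.231 + 258.39 + 283.546 = 572.777 s

572.777 s


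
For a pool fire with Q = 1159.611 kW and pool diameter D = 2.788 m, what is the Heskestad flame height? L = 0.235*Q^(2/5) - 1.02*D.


Q^(2/5) = 16.816
0.235 * Q^(2/5) = 3.9518
1.02 * D = 2.8438
L = 1.1080 m

1.1080 m


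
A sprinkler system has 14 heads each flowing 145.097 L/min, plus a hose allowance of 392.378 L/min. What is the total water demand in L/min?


Sprinkler demand = 14 * 145.097 = 2031.358 L/min
Total = 2031.358 + 392.378 = 2423.736 L/min

2423.736 L/min


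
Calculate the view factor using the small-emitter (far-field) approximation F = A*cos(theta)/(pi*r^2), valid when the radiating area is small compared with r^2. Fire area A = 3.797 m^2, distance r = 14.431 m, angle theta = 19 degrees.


cos(19 deg) = 0.94552
pi*r^2 = 654.25
F = 3.797 * 0.94552 / 654.25 = 0.0054874

0.0054874


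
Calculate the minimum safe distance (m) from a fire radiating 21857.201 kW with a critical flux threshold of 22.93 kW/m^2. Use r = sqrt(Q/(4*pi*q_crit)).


4*pi*q_crit = 288.15
Q/(4*pi*q_crit) = 75.854
r = sqrt(75.854) = 8.7094 m

8.7094 m


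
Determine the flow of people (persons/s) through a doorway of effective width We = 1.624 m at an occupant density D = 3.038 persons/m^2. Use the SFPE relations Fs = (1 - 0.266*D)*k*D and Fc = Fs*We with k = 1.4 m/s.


1 - 0.266*D = 1 - 0.266*3.038 = 0.19189
Fs = 0.19189 * 1.4 * 3.038 = 0.81616 persons/(s*m)
Fc = 0.81616 * 1.624 = 1.3254 persons/s

1.3254 persons/s


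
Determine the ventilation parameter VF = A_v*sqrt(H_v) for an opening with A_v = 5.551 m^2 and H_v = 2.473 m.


sqrt(H_v) = 1.5726
VF = 5.551 * 1.5726 = 8.7294 m^(5/2)

8.7294 m^(5/2)


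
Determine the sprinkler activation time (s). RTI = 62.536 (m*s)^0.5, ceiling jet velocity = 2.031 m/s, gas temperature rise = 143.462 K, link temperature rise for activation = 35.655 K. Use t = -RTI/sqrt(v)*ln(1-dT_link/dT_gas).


dT_link/dT_gas = 0.24853
ln(1 - 0.24853) = -0.28573
t = -62.536 / sqrt(2.031) * -0.28573 = 12.538 s

12.538 s


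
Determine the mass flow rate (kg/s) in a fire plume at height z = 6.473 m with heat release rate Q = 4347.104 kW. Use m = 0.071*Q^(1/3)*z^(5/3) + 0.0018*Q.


Q^(1/3) = 16.320
z^(5/3) = 22.482
First term = 0.071 * 16.320 * 22.482 = 26.052
Second term = 0.0018 * 4347.104 = 7.8248
m = 33.876 kg/s

33.876 kg/s


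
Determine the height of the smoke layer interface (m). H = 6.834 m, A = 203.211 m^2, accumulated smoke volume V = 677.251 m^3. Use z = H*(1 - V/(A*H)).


V/(A*H) = 0.48767
1 - 0.48767 = 0.51233
z = 6.834 * 0.51233 = 3.5013 m

3.5013 m


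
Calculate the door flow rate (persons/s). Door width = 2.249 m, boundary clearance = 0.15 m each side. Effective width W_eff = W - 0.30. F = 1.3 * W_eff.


W_eff = 2.249 - 0.30 = 1.949 m
F = 1.3 * 1.949 = 2.5337 persons/s

2.5337 persons/s


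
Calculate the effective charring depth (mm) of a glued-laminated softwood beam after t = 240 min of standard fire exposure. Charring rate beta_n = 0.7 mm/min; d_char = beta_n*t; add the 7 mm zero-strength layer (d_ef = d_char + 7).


d_char = 0.7 * 240 = 168 mm
d_ef = 168 + 1.0*7 = 175 mm

175 mm


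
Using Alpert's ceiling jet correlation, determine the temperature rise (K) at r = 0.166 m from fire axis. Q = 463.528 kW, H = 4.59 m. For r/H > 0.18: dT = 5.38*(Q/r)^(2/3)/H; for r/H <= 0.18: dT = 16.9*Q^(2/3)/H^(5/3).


r/H = 0.166 / 4.59 = 0.036166
r/H <= 0.18, so dT = 16.9*Q^(2/3)/H^(5/3)
Q^(2/3) = 59.894
H^(5/3) = 12.677
dT = 16.9 * 59.894 / 12.677 = 79.845 K

79.845 K


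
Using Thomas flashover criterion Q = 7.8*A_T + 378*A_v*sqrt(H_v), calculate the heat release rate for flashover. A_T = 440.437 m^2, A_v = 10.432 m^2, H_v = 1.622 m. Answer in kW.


7.8*A_T = 3435.4
sqrt(H_v) = 1.2736
378*A_v*sqrt(H_v) = 5022.1
Q = 3435.4 + 5022.1 = 8457.5 kW

8457.5 kW


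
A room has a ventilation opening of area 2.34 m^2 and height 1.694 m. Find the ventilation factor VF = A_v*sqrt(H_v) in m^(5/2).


sqrt(H_v) = 1.3015
VF = 2.34 * 1.3015 = 3.0456 m^(5/2)

3.0456 m^(5/2)


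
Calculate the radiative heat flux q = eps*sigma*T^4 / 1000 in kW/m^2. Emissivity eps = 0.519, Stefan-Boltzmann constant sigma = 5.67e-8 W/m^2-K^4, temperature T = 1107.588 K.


T^4 = 1.5049e+12
q = 0.519 * 5.67e-8 * 1.5049e+12 / 1000 = 44.286 kW/m^2

44.286 kW/m^2


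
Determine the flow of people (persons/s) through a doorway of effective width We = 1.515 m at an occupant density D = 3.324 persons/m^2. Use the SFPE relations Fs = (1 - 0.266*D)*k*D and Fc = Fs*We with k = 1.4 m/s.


1 - 0.266*D = 1 - 0.266*3.324 = 0.11582
Fs = 0.11582 * 1.4 * 3.324 = 0.53896 persons/(s*m)
Fc = 0.53896 * 1.515 = 0.81653 persons/s

0.81653 persons/s


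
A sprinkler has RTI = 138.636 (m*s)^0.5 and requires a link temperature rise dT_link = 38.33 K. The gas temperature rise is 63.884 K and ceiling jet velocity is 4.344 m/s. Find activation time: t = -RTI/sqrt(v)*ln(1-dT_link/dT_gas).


dT_link/dT_gas = 0.59999
ln(1 - 0.59999) = -0.91628
t = -138.636 / sqrt(4.344) * -0.91628 = 60.948 s

60.948 s


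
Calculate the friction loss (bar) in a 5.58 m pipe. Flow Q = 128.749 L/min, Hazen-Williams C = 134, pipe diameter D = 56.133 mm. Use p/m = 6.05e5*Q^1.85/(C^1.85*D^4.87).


Q^1.85 = 7998.8
C^1.85 = 8612.8
D^4.87 = 3.3014e+08
p/m = 0.0017019 bar/m
p_total = 0.0017019 * 5.58 = 0.0094968 bar

0.0094968 bar


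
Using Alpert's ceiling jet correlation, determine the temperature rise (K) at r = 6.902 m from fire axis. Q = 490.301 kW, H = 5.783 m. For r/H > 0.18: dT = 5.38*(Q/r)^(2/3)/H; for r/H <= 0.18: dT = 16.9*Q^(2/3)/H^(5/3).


r/H = 6.902 / 5.783 = 1.1935
r/H > 0.18, so dT = 5.38*(Q/r)^(2/3)/H
Q/r = 71.038
(Q/r)^(2/3) = 17.152
dT = 5.38 * 17.152 / 5.783 = 15.957 K

15.957 K


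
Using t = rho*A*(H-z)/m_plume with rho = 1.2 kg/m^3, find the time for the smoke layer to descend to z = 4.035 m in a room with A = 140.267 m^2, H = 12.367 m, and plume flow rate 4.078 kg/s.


H - z = 8.332 m
t = 1.2 * 140.267 * 8.332 / 4.078 = 343.91 s

343.91 s


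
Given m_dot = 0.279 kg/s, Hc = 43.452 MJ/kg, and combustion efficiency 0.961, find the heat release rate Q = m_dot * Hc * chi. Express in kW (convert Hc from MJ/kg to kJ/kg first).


Hc = 43.452 MJ/kg = 43.452 * 1000 kJ/kg = 43452 kJ/kg
Q = 0.279 kg/s * 43452 kJ/kg * 0.961 = 11650 kW

11650 kW


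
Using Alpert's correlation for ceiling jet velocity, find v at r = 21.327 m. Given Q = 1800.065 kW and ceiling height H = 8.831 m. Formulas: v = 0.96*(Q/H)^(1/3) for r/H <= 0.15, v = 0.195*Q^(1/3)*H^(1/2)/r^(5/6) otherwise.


r/H = 21.327 / 8.831 = 2.4150
r/H > 0.15, so v = 0.195*Q^(1/3)*H^(1/2)/r^(5/6)
Q^(1/3) = 12.165
H^(1/2) = 2.9717
r^(5/6) = 12.807
v = 0.195 * 12.165 * 2.9717 / 12.807 = 0.55042 m/s

0.55042 m/s


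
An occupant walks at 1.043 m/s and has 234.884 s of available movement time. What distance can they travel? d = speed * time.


d = 1.043 * 234.884 = 244.98 m

244.98 m


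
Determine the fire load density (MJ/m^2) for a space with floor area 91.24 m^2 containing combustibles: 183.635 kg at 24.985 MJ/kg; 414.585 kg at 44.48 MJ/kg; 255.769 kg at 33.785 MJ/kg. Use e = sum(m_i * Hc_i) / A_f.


Total energy = 183.635*24.985 + 414.585*44.48 + 255.769*33.785
= 4588.120 + 18440.74 + 8641.156
= 31670.02 MJ
e = 31670.02 / 91.24 = 347.11 MJ/m^2

347.11 MJ/m^2


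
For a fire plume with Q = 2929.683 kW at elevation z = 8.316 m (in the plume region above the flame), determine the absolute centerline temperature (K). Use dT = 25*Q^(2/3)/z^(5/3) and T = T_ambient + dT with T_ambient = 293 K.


Q^(2/3) = 204.75
z^(5/3) = 34.134
dT = 25 * 204.75 / 34.134 = 149.96 K
T = 293 + 149.96 = 442.96 K

442.96 K


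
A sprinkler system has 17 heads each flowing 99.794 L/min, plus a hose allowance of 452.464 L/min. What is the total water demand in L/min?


Sprinkler demand = 17 * 99.794 = 1696.498 L/min
Total = 1696.498 + 452.464 = 2148.962 L/min

2148.962 L/min


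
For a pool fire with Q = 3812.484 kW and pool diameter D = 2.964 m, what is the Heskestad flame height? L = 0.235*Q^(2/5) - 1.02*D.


Q^(2/5) = 27.070
0.235 * Q^(2/5) = 6.3614
1.02 * D = 3.0233
L = 3.3381 m

3.3381 m


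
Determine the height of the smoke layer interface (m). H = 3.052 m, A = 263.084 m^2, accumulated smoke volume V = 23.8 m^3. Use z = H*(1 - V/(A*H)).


V/(A*H) = 0.029641
1 - 0.029641 = 0.97036
z = 3.052 * 0.97036 = 2.9615 m

2.9615 m


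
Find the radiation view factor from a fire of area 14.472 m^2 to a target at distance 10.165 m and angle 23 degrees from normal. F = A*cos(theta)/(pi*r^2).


cos(23 deg) = 0.92050
pi*r^2 = 324.61
F = 14.472 * 0.92050 / 324.61 = 0.041038

0.041038


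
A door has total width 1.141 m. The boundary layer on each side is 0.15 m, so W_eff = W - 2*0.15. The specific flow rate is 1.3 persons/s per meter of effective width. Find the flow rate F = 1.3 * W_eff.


W_eff = 1.141 - 0.30 = 0.841 m
F = 1.3 * 0.841 = 1.0933 persons/s

1.0933 persons/s


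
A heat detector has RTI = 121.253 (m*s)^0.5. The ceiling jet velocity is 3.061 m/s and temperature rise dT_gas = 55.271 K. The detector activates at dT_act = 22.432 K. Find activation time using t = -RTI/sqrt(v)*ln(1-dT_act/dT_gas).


dT_act/dT_gas = 0.40585
ln(1 - 0.40585) = -0.52063
t = -121.253 / sqrt(3.061) * -0.52063 = 36.082 s

36.082 s


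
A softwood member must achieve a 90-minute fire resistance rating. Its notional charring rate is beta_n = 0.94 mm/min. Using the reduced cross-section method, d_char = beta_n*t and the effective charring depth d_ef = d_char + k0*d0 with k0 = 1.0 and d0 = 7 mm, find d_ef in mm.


d_char = 0.94 * 90 = 84.6 mm
d_ef = 84.6 + 1.0*7 = 91.6 mm

91.6 mm


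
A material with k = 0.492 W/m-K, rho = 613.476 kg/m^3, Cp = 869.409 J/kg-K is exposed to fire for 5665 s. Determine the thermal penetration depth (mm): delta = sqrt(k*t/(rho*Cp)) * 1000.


alpha = 0.492 / (613.476 * 869.409) = 9.2245e-07 m^2/s
alpha * t = 0.0052257
delta = sqrt(0.0052257) * 1000 = 72.289 mm

72.289 mm


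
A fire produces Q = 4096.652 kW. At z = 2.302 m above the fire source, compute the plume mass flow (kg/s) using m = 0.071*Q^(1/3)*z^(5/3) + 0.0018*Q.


Q^(1/3) = 16.001
z^(5/3) = 4.0134
First term = 0.071 * 16.001 * 4.0134 = 4.5594
Second term = 0.0018 * 4096.652 = 7.3740
m = 11.933 kg/s

11.933 kg/s


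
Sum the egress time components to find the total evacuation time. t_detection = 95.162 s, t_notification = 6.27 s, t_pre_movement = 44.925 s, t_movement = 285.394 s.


Total = 95.162 + 6.27 + 44.925 + 285.394 = 431.751 s

431.751 s


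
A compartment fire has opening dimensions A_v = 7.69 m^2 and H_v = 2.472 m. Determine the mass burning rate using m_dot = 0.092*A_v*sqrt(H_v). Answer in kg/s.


sqrt(H_v) = 1.5723
m_dot = 0.092 * 7.69 * 1.5723 = 1.1123 kg/s

1.1123 kg/s


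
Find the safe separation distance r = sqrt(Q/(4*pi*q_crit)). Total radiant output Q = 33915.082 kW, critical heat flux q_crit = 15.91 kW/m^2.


4*pi*q_crit = 199.93
Q/(4*pi*q_crit) = 169.63
r = sqrt(169.63) = 13.024 m

13.024 m


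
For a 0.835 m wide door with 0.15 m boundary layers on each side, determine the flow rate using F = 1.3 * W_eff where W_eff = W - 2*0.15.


W_eff = 0.835 - 0.30 = 0.535 m
F = 1.3 * 0.535 = 0.69550 persons/s

0.69550 persons/s


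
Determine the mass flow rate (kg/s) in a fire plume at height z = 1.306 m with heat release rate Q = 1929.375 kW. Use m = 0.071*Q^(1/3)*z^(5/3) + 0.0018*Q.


Q^(1/3) = 12.449
z^(5/3) = 1.5604
First term = 0.071 * 12.449 * 1.5604 = 1.3792
Second term = 0.0018 * 1929.375 = 3.4729
m = 4.8521 kg/s

4.8521 kg/s


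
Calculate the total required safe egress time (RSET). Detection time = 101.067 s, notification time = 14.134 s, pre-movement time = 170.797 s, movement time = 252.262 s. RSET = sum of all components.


Total = 101.067 + 14.134 + 170.797 + 252.262 = 538.26 s

538.26 s


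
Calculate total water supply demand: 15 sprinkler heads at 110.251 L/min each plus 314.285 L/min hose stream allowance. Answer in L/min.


Sprinkler demand = 15 * 110.251 = 1653.765 L/min
Total = 1653.765 + 314.285 = 1968.05 L/min

1968.05 L/min


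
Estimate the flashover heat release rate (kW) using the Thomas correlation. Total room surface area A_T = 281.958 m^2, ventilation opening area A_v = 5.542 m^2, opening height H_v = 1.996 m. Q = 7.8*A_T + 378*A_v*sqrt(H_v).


7.8*A_T = 2199.3
sqrt(H_v) = 1.4128
378*A_v*sqrt(H_v) = 2959.6
Q = 2199.3 + 2959.6 = 5158.9 kW

5158.9 kW


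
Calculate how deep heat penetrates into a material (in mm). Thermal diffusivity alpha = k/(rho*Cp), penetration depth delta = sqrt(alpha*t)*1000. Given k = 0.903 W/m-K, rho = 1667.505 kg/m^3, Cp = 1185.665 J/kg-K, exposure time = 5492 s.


alpha = 0.903 / (1667.505 * 1185.665) = 4.5673e-07 m^2/s
alpha * t = 0.0025084
delta = sqrt(0.0025084) * 1000 = 50.083 mm

50.083 mm


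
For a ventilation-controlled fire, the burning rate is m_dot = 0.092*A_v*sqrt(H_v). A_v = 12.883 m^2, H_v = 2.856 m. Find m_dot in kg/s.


sqrt(H_v) = 1.6900
m_dot = 0.092 * 12.883 * 1.6900 = 2.0030 kg/s

2.0030 kg/s


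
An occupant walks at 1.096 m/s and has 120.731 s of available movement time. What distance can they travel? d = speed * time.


d = 1.096 * 120.731 = 132.32 m

132.32 m


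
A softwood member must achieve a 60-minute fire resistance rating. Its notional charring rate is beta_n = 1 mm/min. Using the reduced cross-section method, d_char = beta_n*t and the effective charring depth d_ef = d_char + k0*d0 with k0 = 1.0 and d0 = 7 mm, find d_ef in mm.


d_char = 1 * 60 = 60 mm
d_ef = 60 + 1.0*7 = 67 mm

67 mm


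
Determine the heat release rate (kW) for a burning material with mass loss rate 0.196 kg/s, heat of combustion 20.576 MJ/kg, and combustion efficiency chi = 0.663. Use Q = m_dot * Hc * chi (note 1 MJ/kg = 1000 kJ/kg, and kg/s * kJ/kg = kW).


Hc = 20.576 MJ/kg = 20.576 * 1000 kJ/kg = 20576 kJ/kg
Q = 0.196 kg/s * 20576 kJ/kg * 0.663 = 2673.8 kW

2673.8 kW


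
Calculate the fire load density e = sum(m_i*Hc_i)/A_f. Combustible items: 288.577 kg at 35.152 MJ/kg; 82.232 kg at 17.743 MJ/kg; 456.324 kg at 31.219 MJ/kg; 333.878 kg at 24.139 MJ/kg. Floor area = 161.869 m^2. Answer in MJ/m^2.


Total energy = 288.577*35.152 + 82.232*17.743 + 456.324*31.219 + 333.878*24.139
= 10144.06 + 1459.042 + 14245.98 + 8059.481
= 33908.56 MJ
e = 33908.56 / 161.869 = 209.48 MJ/m^2

209.48 MJ/m^2


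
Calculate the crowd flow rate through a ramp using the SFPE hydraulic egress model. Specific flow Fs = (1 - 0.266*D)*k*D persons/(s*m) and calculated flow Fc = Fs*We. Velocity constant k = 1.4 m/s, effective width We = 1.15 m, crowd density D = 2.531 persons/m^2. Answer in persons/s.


1 - 0.266*D = 1 - 0.266*2.531 = 0.32675
Fs = 0.32675 * 1.4 * 2.531 = 1.1578 persons/(s*m)
Fc = 1.1578 * 1.15 = 1.3315 persons/s

1.3315 persons/s


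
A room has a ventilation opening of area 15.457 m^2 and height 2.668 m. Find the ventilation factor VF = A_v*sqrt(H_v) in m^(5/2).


sqrt(H_v) = 1.6334
VF = 15.457 * 1.6334 = 25.247 m^(5/2)

25.247 m^(5/2)


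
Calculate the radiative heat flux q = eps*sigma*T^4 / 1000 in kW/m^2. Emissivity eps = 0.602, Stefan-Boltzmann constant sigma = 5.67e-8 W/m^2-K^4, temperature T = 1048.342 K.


T^4 = 1.2078e+12
q = 0.602 * 5.67e-8 * 1.2078e+12 / 1000 = 41.228 kW/m^2

41.228 kW/m^2


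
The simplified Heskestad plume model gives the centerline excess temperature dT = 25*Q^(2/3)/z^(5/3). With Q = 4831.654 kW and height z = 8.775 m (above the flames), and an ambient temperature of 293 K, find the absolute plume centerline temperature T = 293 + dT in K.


Q^(2/3) = 285.80
z^(5/3) = 37.332
dT = 25 * 285.80 / 37.332 = 191.39 K
T = 293 + 191.39 = 484.39 K

484.39 K


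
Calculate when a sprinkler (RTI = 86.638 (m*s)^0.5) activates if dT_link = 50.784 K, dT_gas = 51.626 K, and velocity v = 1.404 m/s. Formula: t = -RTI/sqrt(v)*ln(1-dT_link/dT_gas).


dT_link/dT_gas = 0.98369
ln(1 - 0.98369) = -4.1160
t = -86.638 / sqrt(1.404) * -4.1160 = 300.95 s

300.95 s


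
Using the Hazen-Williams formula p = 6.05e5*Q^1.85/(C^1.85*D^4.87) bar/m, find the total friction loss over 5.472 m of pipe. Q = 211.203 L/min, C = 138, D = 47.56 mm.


Q^1.85 = 19985
C^1.85 = 9094.4
D^4.87 = 1.4729e+08
p/m = 0.0090262 bar/m
p_total = 0.0090262 * 5.472 = 0.049392 bar

0.049392 bar


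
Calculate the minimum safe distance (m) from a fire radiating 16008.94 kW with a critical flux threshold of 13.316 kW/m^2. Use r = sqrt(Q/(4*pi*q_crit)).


4*pi*q_crit = 167.33
Q/(4*pi*q_crit) = 95.671
r = sqrt(95.671) = 9.7811 m

9.7811 m


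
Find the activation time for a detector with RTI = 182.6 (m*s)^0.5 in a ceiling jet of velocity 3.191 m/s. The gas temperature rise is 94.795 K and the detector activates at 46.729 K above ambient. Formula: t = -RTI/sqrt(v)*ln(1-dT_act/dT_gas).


dT_act/dT_gas = 0.49295
ln(1 - 0.49295) = -0.67914
t = -182.6 / sqrt(3.191) * -0.67914 = 69.422 s

69.422 s


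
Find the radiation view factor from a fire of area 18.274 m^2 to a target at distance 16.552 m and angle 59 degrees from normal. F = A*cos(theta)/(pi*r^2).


cos(59 deg) = 0.51504
pi*r^2 = 860.70
F = 18.274 * 0.51504 / 860.70 = 0.010935

0.010935


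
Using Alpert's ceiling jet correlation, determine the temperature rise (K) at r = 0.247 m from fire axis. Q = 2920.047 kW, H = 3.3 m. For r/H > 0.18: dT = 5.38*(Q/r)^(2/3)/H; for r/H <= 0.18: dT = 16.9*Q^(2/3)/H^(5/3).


r/H = 0.247 / 3.3 = 0.074848
r/H <= 0.18, so dT = 16.9*Q^(2/3)/H^(5/3)
Q^(2/3) = 204.30
H^(5/3) = 7.3146
dT = 16.9 * 204.30 / 7.3146 = 472.02 K

472.02 K


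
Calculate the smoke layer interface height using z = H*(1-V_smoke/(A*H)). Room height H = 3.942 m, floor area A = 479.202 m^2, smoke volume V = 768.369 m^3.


V/(A*H) = 0.40676
1 - 0.40676 = 0.59324
z = 3.942 * 0.59324 = 2.3386 m

2.3386 m


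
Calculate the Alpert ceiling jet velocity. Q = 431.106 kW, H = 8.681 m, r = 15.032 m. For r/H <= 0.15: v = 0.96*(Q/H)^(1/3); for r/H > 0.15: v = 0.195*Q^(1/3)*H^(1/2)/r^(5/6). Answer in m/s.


r/H = 15.032 / 8.681 = 1.7316
r/H > 0.15, so v = 0.195*Q^(1/3)*H^(1/2)/r^(5/6)
Q^(1/3) = 7.5543
H^(1/2) = 2.9464
r^(5/6) = 9.5686
v = 0.195 * 7.5543 * 2.9464 / 9.5686 = 0.45359 m/s

0.45359 m/s


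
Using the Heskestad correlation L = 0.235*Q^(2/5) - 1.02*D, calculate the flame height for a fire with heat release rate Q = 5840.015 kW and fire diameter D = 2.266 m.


Q^(2/5) = 32.104
0.235 * Q^(2/5) = 7.5446
1.02 * D = 2.3113
L = 5.2332 m

5.2332 m


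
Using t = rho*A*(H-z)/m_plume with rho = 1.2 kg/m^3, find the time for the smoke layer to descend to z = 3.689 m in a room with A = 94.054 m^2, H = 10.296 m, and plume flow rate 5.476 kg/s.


H - z = 6.607 m
t = 1.2 * 94.054 * 6.607 / 5.476 = 136.18 s

136.18 s


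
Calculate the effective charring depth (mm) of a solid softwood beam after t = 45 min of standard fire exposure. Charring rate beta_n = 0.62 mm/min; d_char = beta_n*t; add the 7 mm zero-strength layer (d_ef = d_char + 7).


d_char = 0.62 * 45 = 27.9 mm
d_ef = 27.9 + 1.0*7 = 34.9 mm

34.9 mm


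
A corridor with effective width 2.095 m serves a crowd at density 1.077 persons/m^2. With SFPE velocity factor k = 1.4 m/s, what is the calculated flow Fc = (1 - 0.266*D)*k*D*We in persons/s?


1 - 0.266*D = 1 - 0.266*1.077 = 0.71352
Fs = 0.71352 * 1.4 * 1.077 = 1.0758 persons/(s*m)
Fc = 1.0758 * 2.095 = 2.2539 persons/s

2.2539 persons/s


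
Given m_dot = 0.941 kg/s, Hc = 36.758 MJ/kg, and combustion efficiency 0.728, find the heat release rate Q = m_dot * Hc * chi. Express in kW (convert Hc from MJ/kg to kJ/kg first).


Hc = 36.758 MJ/kg = 36.758 * 1000 kJ/kg = 36758 kJ/kg
Q = 0.941 kg/s * 36758 kJ/kg * 0.728 = 25181 kW

25181 kW


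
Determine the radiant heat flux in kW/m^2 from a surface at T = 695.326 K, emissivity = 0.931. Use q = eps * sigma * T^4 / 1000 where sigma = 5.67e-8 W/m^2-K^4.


T^4 = 2.3375e+11
q = 0.931 * 5.67e-8 * 2.3375e+11 / 1000 = 12.339 kW/m^2

12.339 kW/m^2


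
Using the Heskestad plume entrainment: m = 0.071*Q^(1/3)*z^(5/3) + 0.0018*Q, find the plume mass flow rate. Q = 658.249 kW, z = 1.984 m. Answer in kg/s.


Q^(1/3) = 8.6989
z^(5/3) = 3.1326
First term = 0.071 * 8.6989 * 3.1326 = 1.9347
Second term = 0.0018 * 658.249 = 1.1848
m = 3.1196 kg/s

3.1196 kg/s


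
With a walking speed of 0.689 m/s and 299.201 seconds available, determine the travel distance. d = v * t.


d = 0.689 * 299.201 = 206.15 m

206.15 m


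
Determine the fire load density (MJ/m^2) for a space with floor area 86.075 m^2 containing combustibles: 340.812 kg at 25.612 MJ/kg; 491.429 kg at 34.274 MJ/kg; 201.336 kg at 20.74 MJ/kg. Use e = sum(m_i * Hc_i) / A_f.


Total energy = 340.812*25.612 + 491.429*34.274 + 201.336*20.74
= 8728.877 + 16843.24 + 4175.709
= 29747.82 MJ
e = 29747.82 / 86.075 = 345.60 MJ/m^2

345.60 MJ/m^2


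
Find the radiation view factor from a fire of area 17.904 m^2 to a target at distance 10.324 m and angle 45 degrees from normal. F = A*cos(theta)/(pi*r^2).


cos(45 deg) = 0.70711
pi*r^2 = 334.85
F = 17.904 * 0.70711 / 334.85 = 0.037808

0.037808


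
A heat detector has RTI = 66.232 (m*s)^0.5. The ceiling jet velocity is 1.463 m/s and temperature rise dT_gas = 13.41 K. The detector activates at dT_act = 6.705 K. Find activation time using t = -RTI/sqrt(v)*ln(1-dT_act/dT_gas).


dT_act/dT_gas = 0.5
ln(1 - 0.5) = -0.69315
t = -66.232 / sqrt(1.463) * -0.69315 = 37.955 s

37.955 s


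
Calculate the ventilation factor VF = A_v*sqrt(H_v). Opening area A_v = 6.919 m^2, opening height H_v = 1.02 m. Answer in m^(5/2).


sqrt(H_v) = 1.0100
VF = 6.919 * 1.0100 = 6.9878 m^(5/2)

6.9878 m^(5/2)


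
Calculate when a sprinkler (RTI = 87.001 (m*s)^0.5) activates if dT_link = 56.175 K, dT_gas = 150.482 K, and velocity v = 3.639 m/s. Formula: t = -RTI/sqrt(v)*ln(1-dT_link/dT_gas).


dT_link/dT_gas = 0.37330
ln(1 - 0.37330) = -0.46729
t = -87.001 / sqrt(3.639) * -0.46729 = 21.312 s

21.312 s


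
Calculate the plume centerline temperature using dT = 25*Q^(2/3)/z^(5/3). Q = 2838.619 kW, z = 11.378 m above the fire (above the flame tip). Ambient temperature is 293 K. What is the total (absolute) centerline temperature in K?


Q^(2/3) = 200.48
z^(5/3) = 57.559
dT = 25 * 200.48 / 57.559 = 87.077 K
T = 293 + 87.077 = 380.08 K

380.08 K


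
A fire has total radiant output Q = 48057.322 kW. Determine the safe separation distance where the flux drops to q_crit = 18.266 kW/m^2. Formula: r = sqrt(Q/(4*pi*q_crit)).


4*pi*q_crit = 229.54
Q/(4*pi*q_crit) = 209.37
r = sqrt(209.37) = 14.469 m

14.469 m


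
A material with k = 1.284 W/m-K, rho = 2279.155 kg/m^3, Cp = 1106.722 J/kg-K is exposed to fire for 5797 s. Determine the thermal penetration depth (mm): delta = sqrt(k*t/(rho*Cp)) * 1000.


alpha = 1.284 / (2279.155 * 1106.722) = 5.0904e-07 m^2/s
alpha * t = 0.0029509
delta = sqrt(0.0029509) * 1000 = 54.322 mm

54.322 mm


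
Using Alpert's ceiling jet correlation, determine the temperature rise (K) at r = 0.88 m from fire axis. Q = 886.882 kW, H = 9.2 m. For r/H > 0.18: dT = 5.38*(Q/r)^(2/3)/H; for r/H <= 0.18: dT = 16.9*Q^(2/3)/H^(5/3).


r/H = 0.88 / 9.2 = 0.095652
r/H <= 0.18, so dT = 16.9*Q^(2/3)/H^(5/3)
Q^(2/3) = 92.309
H^(5/3) = 40.394
dT = 16.9 * 92.309 / 40.394 = 38.620 K

38.620 K
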